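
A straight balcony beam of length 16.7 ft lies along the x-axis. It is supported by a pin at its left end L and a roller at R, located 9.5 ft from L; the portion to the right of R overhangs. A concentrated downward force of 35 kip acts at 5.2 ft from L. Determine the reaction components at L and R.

L_x = 0, L_y = 15.84 kip, R_y = 19.16 kip

Taking moments about L: R_y·9.5 − 35·5.2 = 0 → R_y = 182/9.5 = 19.1579 ≈ 19.16 kip.
ΣF_y = 0: L_y + 19.1579 − 35 = 0 → L_y = 15.84 kip.
ΣF_x = 0: no horizontal applied forces, so L_x = 0.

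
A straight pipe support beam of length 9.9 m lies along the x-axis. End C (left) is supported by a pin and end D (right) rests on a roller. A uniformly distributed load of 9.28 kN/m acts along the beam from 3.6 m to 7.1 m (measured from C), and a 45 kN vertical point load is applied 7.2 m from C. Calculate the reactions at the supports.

Resultant of the distributed load: 9.28 × 3.5 = 32.48 kN at 5.35 m from C.
Taking moments about C: D_y·9.9 − (9.28·3.5)·5.35 − 45·7.2 = 0 → D_y = 497.768/9.9 = 50.2796 ≈ 50.28 kN.
ΣF_y = 0: C_y + 50.2796 − 9.28·3.5 − 45 = 0 → C_y = 27.20 kN.
ΣF_x = 0: no horizontal applied forces, so C_x = 0.

C_x = 0, C_y = 27.20 kN, D_y = 50.28 kN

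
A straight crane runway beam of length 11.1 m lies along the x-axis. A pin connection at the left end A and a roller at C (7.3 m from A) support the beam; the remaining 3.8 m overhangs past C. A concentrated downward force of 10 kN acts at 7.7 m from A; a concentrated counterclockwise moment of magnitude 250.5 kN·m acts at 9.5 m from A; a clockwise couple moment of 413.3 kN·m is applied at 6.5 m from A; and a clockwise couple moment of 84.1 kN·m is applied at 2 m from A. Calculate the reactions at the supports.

Moments about A: C_y·7.3 − 10·7.7 + 250.5 − 413.3 − 84.1 = 0 → C_y = 323.9/7.3 = 44.3699 ≈ 44.37 kN.
ΣF_y = 0: A_y + 44.3699 − 10 = 0 → A_y = -34.37 kN.
ΣF_x = 0: no horizontal applied forces, so A_x = 0.

A_x = 0, A_y = -34.37 kN, C_y = 44.37 kN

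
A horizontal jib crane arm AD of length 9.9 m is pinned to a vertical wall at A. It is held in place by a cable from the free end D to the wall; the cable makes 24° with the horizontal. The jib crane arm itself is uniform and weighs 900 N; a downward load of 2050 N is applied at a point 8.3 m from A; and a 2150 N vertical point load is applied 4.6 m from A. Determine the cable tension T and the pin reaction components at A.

ΣM about A: T·sin24°·9.9 − 900·4.95 − 2050·8.3 − 2150·4.6 = 0 → T = 31360/(9.9·0.406737) = 7788.02 ≈ 7788 N.
ΣF_x = 0: A_x − T·cos24° = 0 → A_x = 7788.02 × 0.913545 = 7115 N.
ΣF_y = 0: A_y + T·sin24° − 900 − 2050 − 2150 = 0 → A_y = 5100 − 7788.02 × 0.406737 = 1932 N.

T = 7788 N, A_x = 7115 N, A_y = 1932 N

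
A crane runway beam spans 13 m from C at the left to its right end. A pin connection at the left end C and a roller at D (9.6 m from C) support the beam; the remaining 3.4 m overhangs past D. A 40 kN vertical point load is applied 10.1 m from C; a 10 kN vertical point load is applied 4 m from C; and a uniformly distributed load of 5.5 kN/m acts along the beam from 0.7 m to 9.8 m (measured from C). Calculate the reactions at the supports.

C_x = 0, C_y = 26.43 kN, D_y = 73.62 kN

Resultant of the distributed load: 5.5 × 9.1 = 50.05 kN at 5.25 m from C.
ΣM about C: D_y·9.6 − 40·10.1 − 10·4 − (5.5·9.1)·5.25 = 0 → D_y = 706.7625/9.6 = 73.6211 ≈ 73.62 kN.
ΣF_y = 0: C_y + 73.6211 − 40 − 10 − 5.5·9.1 = 0 → C_y = 26.43 kN.
ΣF_x = 0: no horizontal applied forces, so C_x = 0.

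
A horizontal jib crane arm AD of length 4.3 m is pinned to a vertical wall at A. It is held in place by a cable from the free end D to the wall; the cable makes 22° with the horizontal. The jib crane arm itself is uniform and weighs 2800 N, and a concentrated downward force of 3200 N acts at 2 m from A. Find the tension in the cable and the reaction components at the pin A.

ΣM about A: T·sin22°·4.3 − 2800·2.15 − 3200·2 = 0 → T = 12420/(4.3·0.374607) = 7710.41 ≈ 7710 N.
ΣF_x = 0: A_x − T·cos22° = 0 → A_x = 7710.41 × 0.927184 = 7149 N.
ΣF_y = 0: A_y + T·sin22° − 2800 − 3200 = 0 → A_y = 6000 − 7710.41 × 0.374607 = 3112 N.

T = 7710 N, A_x = 7149 N, A_y = 3112 N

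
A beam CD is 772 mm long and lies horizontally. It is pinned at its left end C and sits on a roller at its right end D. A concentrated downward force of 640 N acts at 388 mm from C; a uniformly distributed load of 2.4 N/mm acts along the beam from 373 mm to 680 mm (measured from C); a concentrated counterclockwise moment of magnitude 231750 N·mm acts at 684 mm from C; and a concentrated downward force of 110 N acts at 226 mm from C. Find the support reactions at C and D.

Resultant of the distributed load: 2.4 × 307 = 736.8 N at 526.5 mm from C.
Moments about C: D_y·772 − 640·388 − (2.4·307)·526.5 + 231750 − 110·226 = 0 → D_y = 429355.2/772 = 556.16 ≈ 556.2 N.
ΣF_y = 0: C_y + 556.16 − 640 − 2.4·307 − 110 = 0 → C_y = 930.6 N.
ΣF_x = 0: no horizontal applied forces, so C_x = 0.

C_x = 0, C_y = 930.6 N, D_y = 556.2 N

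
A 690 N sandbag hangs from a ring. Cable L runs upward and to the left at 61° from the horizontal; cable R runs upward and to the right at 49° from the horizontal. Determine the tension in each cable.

T_L = 481.7 N, T_R = 356.0 N

ΣF_x = 0: −T_L·cos61° + T_R·cos49° = 0 → T_R = 0.738973·T_L.
ΣF_y = 0: T_L·sin61° + T_R·sin49° = 690.
Substitute: T_L·(0.87462 + 0.738973·0.75471) = 690 → T_L = 481.732 ≈ 481.7 N.
Then T_R = 0.738973 × 481.732 = 356.0 N.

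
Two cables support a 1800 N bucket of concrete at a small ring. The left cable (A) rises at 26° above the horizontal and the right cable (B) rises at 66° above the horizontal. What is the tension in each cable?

T_A = 732.6 N, T_B = 1619 N

ΣF_x = 0: −T_A·cos26° + T_B·cos66° = 0 → T_B = 2.20977·T_A.
ΣF_y = 0: T_A·sin26° + T_B·sin66° = 1800.
Substitute: T_A·(0.438371 + 2.20977·0.913545) = 1800 → T_A = 732.572 ≈ 732.6 N.
Then T_B = 2.20977 × 732.572 = 1619 N.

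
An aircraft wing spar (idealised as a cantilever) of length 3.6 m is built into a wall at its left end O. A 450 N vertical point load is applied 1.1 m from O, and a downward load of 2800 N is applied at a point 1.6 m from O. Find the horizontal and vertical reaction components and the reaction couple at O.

ΣF_x = 0: O_x = 0.
ΣF_y = 0: O_y − 450 − 2800 = 0 → O_y = 3250 N.
ΣM about O: M_O − 450·1.1 − 2800·1.6 = 0 → M_O = 4975 N·m.

O_x = 0, O_y = 3250 N, M_O = 4975 N·m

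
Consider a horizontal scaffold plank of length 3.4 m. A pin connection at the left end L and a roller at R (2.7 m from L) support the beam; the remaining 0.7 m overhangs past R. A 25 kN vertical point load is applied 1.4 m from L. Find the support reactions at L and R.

ΣM about L: R_y·2.7 − 25·1.4 = 0 → R_y = 35/2.7 = 12.963 ≈ 12.96 kN.
ΣF_y = 0: L_y + 12.963 − 25 = 0 → L_y = 12.04 kN.
ΣF_x = 0: no horizontal applied forces, so L_x = 0.

L_x = 0, L_y = 12.04 kN, R_y = 12.96 kN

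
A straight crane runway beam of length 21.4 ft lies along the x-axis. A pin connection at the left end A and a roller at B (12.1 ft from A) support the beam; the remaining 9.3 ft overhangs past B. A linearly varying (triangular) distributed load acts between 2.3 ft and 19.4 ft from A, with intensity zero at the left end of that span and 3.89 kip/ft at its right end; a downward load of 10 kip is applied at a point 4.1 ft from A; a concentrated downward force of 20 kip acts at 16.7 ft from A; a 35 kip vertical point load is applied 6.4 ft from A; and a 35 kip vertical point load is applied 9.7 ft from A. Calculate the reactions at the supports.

Resultant of the triangular load: ½ × 3.89 × 17.1 = 33.2595 kip, acting at 13.7 ft from A (one-third of the span from the peak).
Moments about A: B_y·12.1 − (½·3.89·17.1)·13.7 − 10·4.1 − 20·16.7 − 35·6.4 − 35·9.7 = 0 → B_y = 1394.15515/12.1 = 115.219 ≈ 115.2 kip.
ΣF_y = 0: A_y + 115.219 − ½·3.89·17.1 − 10 − 20 − 35 − 35 = 0 → A_y = 18.04 kip.
ΣF_x = 0: no horizontal applied forces, so A_x = 0.

A_x = 0, A_y = 18.04 kip, B_y = 115.2 kip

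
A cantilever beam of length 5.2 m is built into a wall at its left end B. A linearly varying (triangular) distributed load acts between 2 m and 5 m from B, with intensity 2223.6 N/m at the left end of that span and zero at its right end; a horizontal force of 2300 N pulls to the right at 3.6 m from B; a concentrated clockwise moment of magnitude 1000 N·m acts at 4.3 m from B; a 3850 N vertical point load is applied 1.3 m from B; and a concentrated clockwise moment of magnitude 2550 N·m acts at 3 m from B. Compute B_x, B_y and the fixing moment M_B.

Resultant of the triangular load: ½ × 2223.6 × 3 = 3335.4 N, acting at 3 m from B (one-third of the span from the peak).
ΣF_x = 0: B_x + 2300 = 0 → B_x = -2300 N.
ΣF_y = 0: B_y − ½·2223.6·3 − 3850 = 0 → B_y = 7185 N.
ΣM about B: M_B − (½·2223.6·3)·3 − 1000 − 3850·1.3 − 2550 = 0 → M_B = 18560 N·m.

B_x = -2300 N, B_y = 7185 N, M_B = 18560 N·m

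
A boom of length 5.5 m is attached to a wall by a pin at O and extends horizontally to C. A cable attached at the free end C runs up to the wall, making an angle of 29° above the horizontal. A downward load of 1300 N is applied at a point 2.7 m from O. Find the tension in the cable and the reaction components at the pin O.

T = 1316 N, O_x = 1151 N, O_y = 661.8 N

ΣM about O: T·sin29°·5.5 − 1300·2.7 = 0 → T = 3510/(5.5·0.48481) = 1316.35 ≈ 1316 N.
ΣF_x = 0: O_x − T·cos29° = 0 → O_x = 1316.35 × 0.87462 = 1151 N.
ΣF_y = 0: O_y + T·sin29° − 1300 = 0 → O_y = 1300 − 1316.35 × 0.48481 = 661.8 N.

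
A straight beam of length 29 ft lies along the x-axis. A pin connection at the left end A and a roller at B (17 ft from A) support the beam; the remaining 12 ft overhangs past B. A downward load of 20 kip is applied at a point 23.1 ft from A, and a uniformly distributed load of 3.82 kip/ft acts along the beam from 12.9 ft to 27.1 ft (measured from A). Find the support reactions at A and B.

A_x = 0, A_y = -16.75 kip, B_y = 90.99 kip

Resultant of the distributed load: 3.82 × 14.2 = 54.244 kip at 20 ft from A.
Moments about A: B_y·17 − 20·23.1 − (3.82·14.2)·20 = 0 → B_y = 1546.88/17 = 90.9929 ≈ 90.99 kip.
ΣF_y = 0: A_y + 90.9929 − 20 − 3.82·14.2 = 0 → A_y = -16.75 kip.
ΣF_x = 0: no horizontal applied forces, so A_x = 0.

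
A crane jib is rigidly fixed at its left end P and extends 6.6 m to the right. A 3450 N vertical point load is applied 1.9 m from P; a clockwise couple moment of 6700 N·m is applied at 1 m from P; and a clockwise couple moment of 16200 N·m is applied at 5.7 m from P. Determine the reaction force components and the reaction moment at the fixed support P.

ΣF_x = 0: P_x = 0.
ΣF_y = 0: P_y − 3450 = 0 → P_y = 3450 N.
ΣM about P: M_P − 3450·1.9 − 6700 − 16200 = 0 → M_P = 29460 N·m.

P_x = 0, P_y = 3450 N, M_P = 29460 N·m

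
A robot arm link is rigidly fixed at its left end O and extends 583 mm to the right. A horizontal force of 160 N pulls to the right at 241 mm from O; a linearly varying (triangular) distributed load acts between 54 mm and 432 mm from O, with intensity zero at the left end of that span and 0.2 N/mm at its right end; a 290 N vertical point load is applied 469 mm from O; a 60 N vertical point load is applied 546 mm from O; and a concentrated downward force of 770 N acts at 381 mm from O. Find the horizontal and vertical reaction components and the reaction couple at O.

O_x = -160.0 N, O_y = 1158 N, M_O = 473700 N·mm

Resultant of the triangular load: ½ × 0.2 × 378 = 37.8 N, acting at 306 mm from O (one-third of the span from the peak).
ΣF_x = 0: O_x + 160 = 0 → O_x = -160.0 N.
ΣF_y = 0: O_y − ½·0.2·378 − 290 − 60 − 770 = 0 → O_y = 1158 N.
ΣM about O: M_O − (½·0.2·378)·306 − 290·469 − 60·546 − 770·381 = 0 → M_O = 473700 N·mm.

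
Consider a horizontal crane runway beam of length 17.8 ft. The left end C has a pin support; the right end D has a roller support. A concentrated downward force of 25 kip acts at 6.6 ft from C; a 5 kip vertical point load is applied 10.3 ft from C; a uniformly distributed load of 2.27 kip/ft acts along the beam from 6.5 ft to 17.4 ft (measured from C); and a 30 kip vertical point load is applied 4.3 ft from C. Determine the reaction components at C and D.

C_x = 0, C_y = 48.72 kip, D_y = 36.02 kip

Resultant of the distributed load: 2.27 × 10.9 = 24.743 kip at 11.95 ft from C.
Taking moments about C: D_y·17.8 − 25·6.6 − 5·10.3 − (2.27·10.9)·11.95 − 30·4.3 = 0 → D_y = 641.17885/17.8 = 36.0213 ≈ 36.02 kip.
ΣF_y = 0: C_y + 36.0213 − 25 − 5 − 2.27·10.9 − 30 = 0 → C_y = 48.72 kip.
ΣF_x = 0: no horizontal applied forces, so C_x = 0.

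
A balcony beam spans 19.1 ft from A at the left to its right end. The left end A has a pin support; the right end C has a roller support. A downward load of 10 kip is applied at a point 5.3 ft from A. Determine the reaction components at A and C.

Moments about A: C_y·19.1 − 10·5.3 = 0 → C_y = 53/19.1 = 2.77487 ≈ 2.775 kip.
ΣF_y = 0: A_y + 2.77487 − 10 = 0 → A_y = 7.225 kip.
ΣF_x = 0: no horizontal applied forces, so A_x = 0.

A_x = 0, A_y = 7.225 kip, C_y = 2.775 kip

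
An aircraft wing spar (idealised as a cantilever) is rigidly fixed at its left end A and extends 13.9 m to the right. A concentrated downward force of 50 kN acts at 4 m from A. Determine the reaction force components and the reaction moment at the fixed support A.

A_x = 0, A_y = 50.00 kN, M_A = 200.0 kN·m

ΣF_x = 0: A_x = 0.
ΣF_y = 0: A_y − 50 = 0 → A_y = 50.00 kN.
ΣM about A: M_A − 50·4 = 0 → M_A = 200.0 kN·m.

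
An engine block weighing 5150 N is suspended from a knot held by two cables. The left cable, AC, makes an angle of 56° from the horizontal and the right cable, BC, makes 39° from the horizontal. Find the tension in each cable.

ΣF_x = 0: −T_AC·cos56° + T_BC·cos39° = 0 → T_BC = 0.719547·T_AC.
ΣF_y = 0: T_AC·sin56° + T_BC·sin39° = 5150.
Substitute: T_AC·(0.829038 + 0.719547·0.62932) = 5150 → T_AC = 4017.59 ≈ 4018 N.
Then T_BC = 0.719547 × 4017.59 = 2891 N.

T_AC = 4018 N, T_BC = 2891 N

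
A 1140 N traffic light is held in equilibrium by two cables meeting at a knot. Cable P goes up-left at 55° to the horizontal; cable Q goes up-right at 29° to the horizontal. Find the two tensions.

T_P = 1003 N, T_Q = 657.5 N

ΣF_x = 0: −T_P·cos55° + T_Q·cos29° = 0 → T_Q = 0.655801·T_P.
ΣF_y = 0: T_P·sin55° + T_Q·sin29° = 1140.
Substitute: T_P·(0.819152 + 0.655801·0.48481) = 1140 → T_P = 1002.56 ≈ 1003 N.
Then T_Q = 0.655801 × 1002.56 = 657.5 N.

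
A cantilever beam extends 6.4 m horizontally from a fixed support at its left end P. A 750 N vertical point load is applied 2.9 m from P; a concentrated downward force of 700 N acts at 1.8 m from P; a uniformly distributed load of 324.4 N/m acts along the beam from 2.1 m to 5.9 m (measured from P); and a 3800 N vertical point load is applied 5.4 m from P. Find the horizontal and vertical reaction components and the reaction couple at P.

Resultant of the distributed load: 324.4 × 3.8 = 1232.72 N at 4 m from P.
ΣF_x = 0: P_x = 0.
ΣF_y = 0: P_y − 750 − 700 − 324.4·3.8 − 3800 = 0 → P_y = 6483 N.
ΣM about P: M_P − 750·2.9 − 700·1.8 − (324.4·3.8)·4 − 3800·5.4 = 0 → M_P = 28890 N·m.

P_x = 0, P_y = 6483 N, M_P = 28890 N·m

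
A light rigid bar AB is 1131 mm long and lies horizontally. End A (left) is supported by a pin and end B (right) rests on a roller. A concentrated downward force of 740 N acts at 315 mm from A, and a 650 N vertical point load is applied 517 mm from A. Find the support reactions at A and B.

A_x = 0, A_y = 886.8 N, B_y = 503.2 N

Taking moments about A: B_y·1131 − 740·315 − 650·517 = 0 → B_y = 569150/1131 = 503.227 ≈ 503.2 N.
ΣF_y = 0: A_y + 503.227 − 740 − 650 = 0 → A_y = 886.8 N.
ΣF_x = 0: no horizontal applied forces, so A_x = 0.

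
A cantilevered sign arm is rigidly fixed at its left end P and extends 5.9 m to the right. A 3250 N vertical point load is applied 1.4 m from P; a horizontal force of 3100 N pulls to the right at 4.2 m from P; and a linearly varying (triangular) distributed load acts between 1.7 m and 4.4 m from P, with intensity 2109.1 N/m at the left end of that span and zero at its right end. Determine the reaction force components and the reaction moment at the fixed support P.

Resultant of the triangular load: ½ × 2109.1 × 2.7 = 2847.285 N, acting at 2.6 m from P (one-third of the span from the peak).
ΣF_x = 0: P_x + 3100 = 0 → P_x = -3100 N.
ΣF_y = 0: P_y − 3250 − ½·2109.1·2.7 = 0 → P_y = 6097 N.
ΣM about P: M_P − 3250·1.4 − (½·2109.1·2.7)·2.6 = 0 → M_P = 11950 N·m.

P_x = -3100 N, P_y = 6097 N, M_P = 11950 N·m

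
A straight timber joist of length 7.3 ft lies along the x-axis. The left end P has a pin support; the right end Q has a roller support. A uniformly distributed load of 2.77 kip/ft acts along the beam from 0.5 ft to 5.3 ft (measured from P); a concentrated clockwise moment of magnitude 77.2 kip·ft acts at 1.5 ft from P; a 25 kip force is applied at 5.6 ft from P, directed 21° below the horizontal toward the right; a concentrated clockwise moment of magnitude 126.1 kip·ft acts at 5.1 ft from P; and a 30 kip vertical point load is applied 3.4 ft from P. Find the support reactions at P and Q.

Resultant of the distributed load: 2.77 × 4.8 = 13.296 kip at 2.9 ft from P.
Taking moments about P: Q_y·7.3 − (2.77·4.8)·2.9 − 77.2 − 25·sin21°·5.6 − 126.1 − 30·3.4 = 0 → Q_y = 394.03/7.3 = 53.9767 ≈ 53.98 kip.
ΣF_y = 0: P_y + 53.9767 − 2.77·4.8 − 25·sin21° − 30 = 0 → P_y = -1.722 kip.
ΣF_x = 0: P_x + 25·cos21° = 0 → P_x = -23.34 kip.

P_x = -23.34 kip, P_y = -1.722 kip, Q_y = 53.98 kip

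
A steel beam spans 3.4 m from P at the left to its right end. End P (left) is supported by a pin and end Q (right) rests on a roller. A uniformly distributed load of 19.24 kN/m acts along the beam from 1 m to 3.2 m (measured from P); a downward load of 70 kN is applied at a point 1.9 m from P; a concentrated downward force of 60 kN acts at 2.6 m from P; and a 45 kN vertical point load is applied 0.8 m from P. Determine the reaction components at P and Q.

P_x = 0, P_y = 95.60 kN, Q_y = 121.7 kN

Resultant of the distributed load: 19.24 × 2.2 = 42.328 kN at 2.1 m from P.
ΣM about P: Q_y·3.4 − (19.24·2.2)·2.1 − 70·1.9 − 60·2.6 − 45·0.8 = 0 → Q_y = 413.8888/3.4 = 121.732 ≈ 121.7 kN.
ΣF_y = 0: P_y + 121.732 − 19.24·2.2 − 70 − 60 − 45 = 0 → P_y = 95.60 kN.
ΣF_x = 0: no horizontal applied forces, so P_x = 0.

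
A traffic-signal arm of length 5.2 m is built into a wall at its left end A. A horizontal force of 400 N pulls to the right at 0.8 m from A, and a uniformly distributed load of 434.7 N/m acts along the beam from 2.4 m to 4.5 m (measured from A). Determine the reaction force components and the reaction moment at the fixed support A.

Resultant of the distributed load: 434.7 × 2.1 = 912.87 N at 3.45 m from A.
ΣF_x = 0: A_x + 400 = 0 → A_x = -400.0 N.
ΣF_y = 0: A_y − 434.7·2.1 = 0 → A_y = 912.9 N.
ΣM about A: M_A − (434.7·2.1)·3.45 = 0 → M_A = 3149 N·m.

A_x = -400.0 N, A_y = 912.9 N, M_A = 3149 N·m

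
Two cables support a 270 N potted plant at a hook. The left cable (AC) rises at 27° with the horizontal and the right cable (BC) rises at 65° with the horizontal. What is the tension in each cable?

ΣF_x = 0: −T_AC·cos27° + T_BC·cos65° = 0 → T_BC = 2.1083·T_AC.
ΣF_y = 0: T_AC·sin27° + T_BC·sin65° = 270.
Substitute: T_AC·(0.45399 + 2.1083·0.906308) = 270 → T_AC = 114.177 ≈ 114.2 N.
Then T_BC = 2.1083 × 114.177 = 240.7 N.

T_AC = 114.2 N, T_BC = 240.7 N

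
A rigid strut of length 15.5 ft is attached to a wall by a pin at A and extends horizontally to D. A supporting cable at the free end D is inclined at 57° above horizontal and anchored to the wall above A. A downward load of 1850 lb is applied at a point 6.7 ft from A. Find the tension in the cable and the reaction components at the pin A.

T = 953.5 lb, A_x = 519.3 lb, A_y = 1050 lb

ΣM about A: T·sin57°·15.5 − 1850·6.7 = 0 → T = 12395/(15.5·0.838671) = 953.506 ≈ 953.5 lb.
ΣF_x = 0: A_x − T·cos57° = 0 → A_x = 953.506 × 0.544639 = 519.3 lb.
ΣF_y = 0: A_y + T·sin57° − 1850 = 0 → A_y = 1850 − 953.506 × 0.838671 = 1050 lb.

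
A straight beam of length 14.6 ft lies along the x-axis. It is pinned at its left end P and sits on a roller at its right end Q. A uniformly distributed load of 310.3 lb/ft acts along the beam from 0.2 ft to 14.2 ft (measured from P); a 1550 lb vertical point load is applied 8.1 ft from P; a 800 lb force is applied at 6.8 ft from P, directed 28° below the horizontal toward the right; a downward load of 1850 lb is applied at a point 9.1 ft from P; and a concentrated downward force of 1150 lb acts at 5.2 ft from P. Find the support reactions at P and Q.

P_x = -706.4 lb, P_y = 4530 lb, Q_y = 4740 lb

Resultant of the distributed load: 310.3 × 14 = 4344.2 lb at 7.2 ft from P.
Moments about P: Q_y·14.6 − (310.3·14)·7.2 − 1550·8.1 − 800·sin28°·6.8 − 1850·9.1 − 1150·5.2 = 0 → Q_y = 69202.2/14.6 = 4739.88 ≈ 4740 lb.
ΣF_y = 0: P_y + 4739.88 − 310.3·14 − 1550 − 800·sin28° − 1850 − 1150 = 0 → P_y = 4530 lb.
ΣF_x = 0: P_x + 800·cos28° = 0 → P_x = -706.4 lb.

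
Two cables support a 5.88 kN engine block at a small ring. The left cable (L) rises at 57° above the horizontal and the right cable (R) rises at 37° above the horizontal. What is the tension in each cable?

ΣF_x = 0: −T_L·cos57° + T_R·cos37° = 0 → T_R = 0.681962·T_L.
ΣF_y = 0: T_L·sin57° + T_R·sin37° = 5.88.
Substitute: T_L·(0.838671 + 0.681962·0.601815) = 5.88 → T_L = 4.70744 ≈ 4.707 kN.
Then T_R = 0.681962 × 4.70744 = 3.210 kN.

T_L = 4.707 kN, T_R = 3.210 kN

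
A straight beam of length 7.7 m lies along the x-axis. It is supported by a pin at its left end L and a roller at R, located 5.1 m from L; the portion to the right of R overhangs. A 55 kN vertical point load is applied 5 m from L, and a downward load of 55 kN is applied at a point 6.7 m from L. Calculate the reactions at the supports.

Moments about L: R_y·5.1 − 55·5 − 55·6.7 = 0 → R_y = 643.5/5.1 = 126.176 ≈ 126.2 kN.
ΣF_y = 0: L_y + 126.176 − 55 − 55 = 0 → L_y = -16.18 kN.
ΣF_x = 0: no horizontal applied forces, so L_x = 0.

L_x = 0, L_y = -16.18 kN, R_y = 126.2 kN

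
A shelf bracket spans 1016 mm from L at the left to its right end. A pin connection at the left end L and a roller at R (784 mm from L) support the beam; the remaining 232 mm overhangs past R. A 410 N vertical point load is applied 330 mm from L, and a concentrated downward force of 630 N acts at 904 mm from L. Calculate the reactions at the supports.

Moments about L: R_y·784 − 410·330 − 630·904 = 0 → R_y = 704820/784 = 899.005 ≈ 899.0 N.
ΣF_y = 0: L_y + 899.005 − 410 − 630 = 0 → L_y = 141.0 N.
ΣF_x = 0: no horizontal applied forces, so L_x = 0.

L_x = 0, L_y = 141.0 N, R_y = 899.0 N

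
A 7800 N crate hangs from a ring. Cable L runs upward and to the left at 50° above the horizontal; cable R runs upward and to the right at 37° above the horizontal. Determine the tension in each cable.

T_L = 6238 N, T_R = 5021 N

ΣF_x = 0: −T_L·cos50° + T_R·cos37° = 0 → T_R = 0.804857·T_L.
ΣF_y = 0: T_L·sin50° + T_R·sin37° = 7800.
Substitute: T_L·(0.766044 + 0.804857·0.601815) = 7800 → T_L = 6237.91 ≈ 6238 N.
Then T_R = 0.804857 × 6237.91 = 5021 N.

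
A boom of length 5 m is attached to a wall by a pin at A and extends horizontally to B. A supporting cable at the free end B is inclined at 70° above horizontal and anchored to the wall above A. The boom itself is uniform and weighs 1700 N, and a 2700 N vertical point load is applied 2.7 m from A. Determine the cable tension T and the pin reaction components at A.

T = 2456 N, A_x = 840.0 N, A_y = 2092 N

ΣM about A: T·sin70°·5 − 1700·2.5 − 2700·2.7 = 0 → T = 11540/(5·0.939693) = 2456.12 ≈ 2456 N.
ΣF_x = 0: A_x − T·cos70° = 0 → A_x = 2456.12 × 0.34202 = 840.0 N.
ΣF_y = 0: A_y + T·sin70° − 1700 − 2700 = 0 → A_y = 4400 − 2456.12 × 0.939693 = 2092 N.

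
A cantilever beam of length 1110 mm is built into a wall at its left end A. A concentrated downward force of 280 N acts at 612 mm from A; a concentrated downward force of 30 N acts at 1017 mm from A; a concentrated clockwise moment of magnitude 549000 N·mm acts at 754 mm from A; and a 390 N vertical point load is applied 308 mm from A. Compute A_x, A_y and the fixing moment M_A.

A_x = 0, A_y = 700.0 N, M_A = 871000 N·mm

ΣF_x = 0: A_x = 0.
ΣF_y = 0: A_y − 280 − 30 − 390 = 0 → A_y = 700.0 N.
ΣM about A: M_A − 280·612 − 30·1017 − 549000 − 390·308 = 0 → M_A = 871000 N·mm.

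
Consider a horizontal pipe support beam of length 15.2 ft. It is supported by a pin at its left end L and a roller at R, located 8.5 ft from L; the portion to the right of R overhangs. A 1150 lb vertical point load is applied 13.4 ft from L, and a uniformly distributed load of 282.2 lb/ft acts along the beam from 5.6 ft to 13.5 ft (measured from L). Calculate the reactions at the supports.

L_x = 0, L_y = -938.3 lb, R_y = 4318 lb

Resultant of the distributed load: 282.2 × 7.9 = 2229.38 lb at 9.55 ft from L.
Taking moments about L: R_y·8.5 − 1150·13.4 − (282.2·7.9)·9.55 = 0 → R_y = 36700.579/8.5 = 4317.72 ≈ 4318 lb.
ΣF_y = 0: L_y + 4317.72 − 1150 − 282.2·7.9 = 0 → L_y = -938.3 lb.
ΣF_x = 0: no horizontal applied forces, so L_x = 0.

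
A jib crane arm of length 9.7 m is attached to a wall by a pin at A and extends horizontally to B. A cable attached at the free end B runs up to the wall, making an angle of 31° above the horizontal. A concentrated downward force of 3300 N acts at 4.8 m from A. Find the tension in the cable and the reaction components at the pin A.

T = 3171 N, A_x = 2718 N, A_y = 1667 N

ΣM about A: T·sin31°·9.7 − 3300·4.8 = 0 → T = 15840/(9.7·0.515038) = 3170.62 ≈ 3171 N.
ΣF_x = 0: A_x − T·cos31° = 0 → A_x = 3170.62 × 0.857167 = 2718 N.
ΣF_y = 0: A_y + T·sin31° − 3300 = 0 → A_y = 3300 − 3170.62 × 0.515038 = 1667 N.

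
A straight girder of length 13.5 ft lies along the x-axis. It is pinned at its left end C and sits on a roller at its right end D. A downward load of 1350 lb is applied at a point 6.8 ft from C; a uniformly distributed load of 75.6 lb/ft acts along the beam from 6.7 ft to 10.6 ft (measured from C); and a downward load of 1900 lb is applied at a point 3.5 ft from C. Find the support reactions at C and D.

C_x = 0, C_y = 2183 lb, D_y = 1362 lb

Resultant of the distributed load: 75.6 × 3.9 = 294.84 lb at 8.65 ft from C.
ΣM about C: D_y·13.5 − 1350·6.8 − (75.6·3.9)·8.65 − 1900·3.5 = 0 → D_y = 18380.366/13.5 = 1361.51 ≈ 1362 lb.
ΣF_y = 0: C_y + 1361.51 − 1350 − 75.6·3.9 − 1900 = 0 → C_y = 2183 lb.
ΣF_x = 0: no horizontal applied forces, so C_x = 0.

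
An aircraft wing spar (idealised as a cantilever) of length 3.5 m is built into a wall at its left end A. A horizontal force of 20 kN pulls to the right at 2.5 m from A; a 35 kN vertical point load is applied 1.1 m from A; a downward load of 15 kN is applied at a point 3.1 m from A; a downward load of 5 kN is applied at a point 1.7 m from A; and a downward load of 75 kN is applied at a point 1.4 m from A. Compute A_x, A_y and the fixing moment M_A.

A_x = -20.00 kN, A_y = 130.0 kN, M_A = 198.5 kN·m

ΣF_x = 0: A_x + 20 = 0 → A_x = -20.00 kN.
ΣF_y = 0: A_y − 35 − 15 − 5 − 75 = 0 → A_y = 130.0 kN.
ΣM about A: M_A − 35·1.1 − 15·3.1 − 5·1.7 − 75·1.4 = 0 → M_A = 198.5 kN·m.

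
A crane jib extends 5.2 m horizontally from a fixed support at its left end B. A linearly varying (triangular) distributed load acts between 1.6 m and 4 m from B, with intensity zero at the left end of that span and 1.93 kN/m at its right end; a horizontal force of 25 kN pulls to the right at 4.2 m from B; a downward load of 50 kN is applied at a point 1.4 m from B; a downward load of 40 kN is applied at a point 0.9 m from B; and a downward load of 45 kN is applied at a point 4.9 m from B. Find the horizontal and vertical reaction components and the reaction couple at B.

B_x = -25.00 kN, B_y = 137.3 kN, M_B = 333.9 kN·m

Resultant of the triangular load: ½ × 1.93 × 2.4 = 2.316 kN, acting at 3.2 m from B (one-third of the span from the peak).
ΣF_x = 0: B_x + 25 = 0 → B_x = -25.00 kN.
ΣF_y = 0: B_y − ½·1.93·2.4 − 50 − 40 − 45 = 0 → B_y = 137.3 kN.
ΣM about B: M_B − (½·1.93·2.4)·3.2 − 50·1.4 − 40·0.9 − 45·4.9 = 0 → M_B = 333.9 kN·m.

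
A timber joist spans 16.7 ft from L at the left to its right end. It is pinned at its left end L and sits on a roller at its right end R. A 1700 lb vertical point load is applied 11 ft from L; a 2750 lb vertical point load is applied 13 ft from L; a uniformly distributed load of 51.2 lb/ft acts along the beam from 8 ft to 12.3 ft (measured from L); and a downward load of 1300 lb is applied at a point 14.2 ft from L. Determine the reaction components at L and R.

L_x = 0, L_y = 1470 lb, R_y = 4500 lb

Resultant of the distributed load: 51.2 × 4.3 = 220.16 lb at 10.15 ft from L.
Moments about L: R_y·16.7 − 1700·11 − 2750·13 − (51.2·4.3)·10.15 − 1300·14.2 = 0 → R_y = 75144.624/16.7 = 4499.68 ≈ 4500 lb.
ΣF_y = 0: L_y + 4499.68 − 1700 − 2750 − 51.2·4.3 − 1300 = 0 → L_y = 1470 lb.
ΣF_x = 0: no horizontal applied forces, so L_x = 0.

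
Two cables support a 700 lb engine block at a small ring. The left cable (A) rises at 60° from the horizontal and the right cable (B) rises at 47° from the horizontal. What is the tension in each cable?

ΣF_x = 0: −T_A·cos60° + T_B·cos47° = 0 → T_B = 0.73314·T_A.
ΣF_y = 0: T_A·sin60° + T_B·sin47° = 700.
Substitute: T_A·(0.866025 + 0.73314·0.731354) = 700 → T_A = 499.212 ≈ 499.2 lb.
Then T_B = 0.73314 × 499.212 = 366.0 lb.

T_A = 499.2 lb, T_B = 366.0 lb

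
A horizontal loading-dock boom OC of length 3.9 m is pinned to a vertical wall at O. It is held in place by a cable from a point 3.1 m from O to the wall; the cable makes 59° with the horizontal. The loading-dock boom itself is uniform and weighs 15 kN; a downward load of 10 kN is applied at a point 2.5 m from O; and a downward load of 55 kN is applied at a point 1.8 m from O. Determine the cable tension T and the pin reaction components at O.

T = 57.67 kN, O_x = 29.70 kN, O_y = 30.56 kN

ΣM about O: T·sin59°·3.1 − 15·1.95 − 10·2.5 − 55·1.8 = 0 → T = 153.25/(3.1·0.857167) = 57.6731 ≈ 57.67 kN.
ΣF_x = 0: O_x − T·cos59° = 0 → O_x = 57.6731 × 0.515038 = 29.70 kN.
ΣF_y = 0: O_y + T·sin59° − 15 − 10 − 55 = 0 → O_y = 80 − 57.6731 × 0.857167 = 30.56 kN.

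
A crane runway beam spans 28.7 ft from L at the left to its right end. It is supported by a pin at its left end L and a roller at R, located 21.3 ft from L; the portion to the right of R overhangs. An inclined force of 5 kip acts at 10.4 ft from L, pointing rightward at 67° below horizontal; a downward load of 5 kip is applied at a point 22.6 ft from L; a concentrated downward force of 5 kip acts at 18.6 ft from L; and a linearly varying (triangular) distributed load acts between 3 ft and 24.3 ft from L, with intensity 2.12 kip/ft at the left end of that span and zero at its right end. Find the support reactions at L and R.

L_x = -1.954 kip, L_y = 14.56 kip, R_y = 22.62 kip

Resultant of the triangular load: ½ × 2.12 × 21.3 = 22.578 kip, acting at 10.1 ft from L (one-third of the span from the peak).
Moments about L: R_y·21.3 − 5·sin67°·10.4 − 5·22.6 − 5·18.6 − (½·2.12·21.3)·10.1 = 0 → R_y = 481.904/21.3 = 22.6246 ≈ 22.62 kip.
ΣF_y = 0: L_y + 22.6246 − 5·sin67° − 5 − 5 − ½·2.12·21.3 = 0 → L_y = 14.56 kip.
ΣF_x = 0: L_x + 5·cos67° = 0 → L_x = -1.954 kip.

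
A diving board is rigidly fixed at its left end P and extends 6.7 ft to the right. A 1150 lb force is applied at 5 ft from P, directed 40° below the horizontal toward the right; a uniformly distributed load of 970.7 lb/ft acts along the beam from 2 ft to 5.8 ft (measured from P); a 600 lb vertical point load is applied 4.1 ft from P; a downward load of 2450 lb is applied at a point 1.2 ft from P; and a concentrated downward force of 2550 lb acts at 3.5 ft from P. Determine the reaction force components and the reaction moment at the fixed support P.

Resultant of the distributed load: 970.7 × 3.8 = 3688.66 lb at 3.9 ft from P.
ΣF_x = 0: P_x + 1150·cos40° = 0 → P_x = -881.0 lb.
ΣF_y = 0: P_y − 1150·sin40° − 970.7·3.8 − 600 − 2450 − 2550 = 0 → P_y = 10030 lb.
ΣM about P: M_P − 1150·sin40°·5 − (970.7·3.8)·3.9 − 600·4.1 − 2450·1.2 − 2550·3.5 = 0 → M_P = 32410 lb·ft.

P_x = -881.0 lb, P_y = 10030 lb, M_P = 32410 lb·ft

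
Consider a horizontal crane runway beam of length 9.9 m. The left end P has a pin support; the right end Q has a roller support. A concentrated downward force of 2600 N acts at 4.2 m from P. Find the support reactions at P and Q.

P_x = 0, P_y = 1497 N, Q_y = 1103 N

ΣM about P: Q_y·9.9 − 2600·4.2 = 0 → Q_y = 10920/9.9 = 1103.03 ≈ 1103 N.
ΣF_y = 0: P_y + 1103.03 − 2600 = 0 → P_y = 1497 N.
ΣF_x = 0: no horizontal applied forces, so P_x = 0.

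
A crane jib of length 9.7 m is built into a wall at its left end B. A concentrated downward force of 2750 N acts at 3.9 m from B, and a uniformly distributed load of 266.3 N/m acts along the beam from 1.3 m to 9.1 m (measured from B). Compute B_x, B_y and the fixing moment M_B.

Resultant of the distributed load: 266.3 × 7.8 = 2077.14 N at 5.2 m from B.
ΣF_x = 0: B_x = 0.
ΣF_y = 0: B_y − 2750 − 266.3·7.8 = 0 → B_y = 4827 N.
ΣM about B: M_B − 2750·3.9 − (266.3·7.8)·5.2 = 0 → M_B = 21530 N·m.

B_x = 0, B_y = 4827 N, M_B = 21530 N·m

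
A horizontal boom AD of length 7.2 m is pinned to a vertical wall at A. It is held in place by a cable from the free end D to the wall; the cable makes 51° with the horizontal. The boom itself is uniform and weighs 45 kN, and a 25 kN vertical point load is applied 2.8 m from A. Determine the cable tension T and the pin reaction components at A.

T = 41.46 kN, A_x = 26.09 kN, A_y = 37.78 kN

ΣM about A: T·sin51°·7.2 − 45·3.6 − 25·2.8 = 0 → T = 232/(7.2·0.777146) = 41.4623 ≈ 41.46 kN.
ΣF_x = 0: A_x − T·cos51° = 0 → A_x = 41.4623 × 0.62932 = 26.09 kN.
ΣF_y = 0: A_y + T·sin51° − 45 − 25 = 0 → A_y = 70 − 41.4623 × 0.777146 = 37.78 kN.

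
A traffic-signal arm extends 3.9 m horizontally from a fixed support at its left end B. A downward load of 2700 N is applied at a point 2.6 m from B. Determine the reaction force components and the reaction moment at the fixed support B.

ΣF_x = 0: B_x = 0.
ΣF_y = 0: B_y − 2700 = 0 → B_y = 2700 N.
ΣM about B: M_B − 2700·2.6 = 0 → M_B = 7020 N·m.

B_x = 0, B_y = 2700 N, M_B = 7020 N·m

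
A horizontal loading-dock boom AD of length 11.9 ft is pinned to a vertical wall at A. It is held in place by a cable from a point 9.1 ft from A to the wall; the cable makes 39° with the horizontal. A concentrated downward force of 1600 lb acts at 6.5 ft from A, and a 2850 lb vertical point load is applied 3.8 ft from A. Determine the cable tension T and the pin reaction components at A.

ΣM about A: T·sin39°·9.1 − 1600·6.5 − 2850·3.8 = 0 → T = 21230/(9.1·0.62932) = 3707.12 ≈ 3707 lb.
ΣF_x = 0: A_x − T·cos39° = 0 → A_x = 3707.12 × 0.777146 = 2881 lb.
ΣF_y = 0: A_y + T·sin39° − 1600 − 2850 = 0 → A_y = 4450 − 3707.12 × 0.62932 = 2117 lb.

T = 3707 lb, A_x = 2881 lb, A_y = 2117 lb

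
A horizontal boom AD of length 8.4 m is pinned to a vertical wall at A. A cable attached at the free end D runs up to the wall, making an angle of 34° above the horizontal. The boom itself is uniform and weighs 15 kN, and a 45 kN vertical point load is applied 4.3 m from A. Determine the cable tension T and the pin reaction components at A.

ΣM about A: T·sin34°·8.4 − 15·4.2 − 45·4.3 = 0 → T = 256.5/(8.4·0.559193) = 54.6068 ≈ 54.61 kN.
ΣF_x = 0: A_x − T·cos34° = 0 → A_x = 54.6068 × 0.829038 = 45.27 kN.
ΣF_y = 0: A_y + T·sin34° − 15 − 45 = 0 → A_y = 60 − 54.6068 × 0.559193 = 29.46 kN.

T = 54.61 kN, A_x = 45.27 kN, A_y = 29.46 kN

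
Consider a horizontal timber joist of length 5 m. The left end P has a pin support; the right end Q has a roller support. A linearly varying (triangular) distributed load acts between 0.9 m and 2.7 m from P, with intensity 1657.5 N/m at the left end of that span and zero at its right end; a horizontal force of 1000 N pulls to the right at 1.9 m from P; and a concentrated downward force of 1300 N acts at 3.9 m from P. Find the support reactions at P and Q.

P_x = -1000 N, P_y = 1330 N, Q_y = 1462 N

Resultant of the triangular load: ½ × 1657.5 × 1.8 = 1491.75 N, acting at 1.5 m from P (one-third of the span from the peak).
Moments about P: Q_y·5 − (½·1657.5·1.8)·1.5 − 1300·3.9 = 0 → Q_y = 7307.625/5 = 1461.53 ≈ 1462 N.
ΣF_y = 0: P_y + 1461.53 − ½·1657.5·1.8 − 1300 = 0 → P_y = 1330 N.
ΣF_x = 0: P_x + 1000 = 0 → P_x = -1000 N.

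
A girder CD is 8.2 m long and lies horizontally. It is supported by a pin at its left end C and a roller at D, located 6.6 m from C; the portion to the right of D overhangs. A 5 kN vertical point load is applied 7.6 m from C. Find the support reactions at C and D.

C_x = 0, C_y = -0.7576 kN, D_y = 5.758 kN

Taking moments about C: D_y·6.6 − 5·7.6 = 0 → D_y = 38/6.6 = 5.75758 ≈ 5.758 kN.
ΣF_y = 0: C_y + 5.75758 − 5 = 0 → C_y = -0.7576 kN.
ΣF_x = 0: no horizontal applied forces, so C_x = 0.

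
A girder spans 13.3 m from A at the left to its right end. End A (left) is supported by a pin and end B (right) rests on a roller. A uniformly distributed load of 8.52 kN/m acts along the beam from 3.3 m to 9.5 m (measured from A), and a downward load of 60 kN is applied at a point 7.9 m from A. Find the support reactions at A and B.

A_x = 0, A_y = 51.77 kN, B_y = 61.06 kN

Resultant of the distributed load: 8.52 × 6.2 = 52.824 kN at 6.4 m from A.
Moments about A: B_y·13.3 − (8.52·6.2)·6.4 − 60·7.9 = 0 → B_y = 812.0736/13.3 = 61.0582 ≈ 61.06 kN.
ΣF_y = 0: A_y + 61.0582 − 8.52·6.2 − 60 = 0 → A_y = 51.77 kN.
ΣF_x = 0: no horizontal applied forces, so A_x = 0.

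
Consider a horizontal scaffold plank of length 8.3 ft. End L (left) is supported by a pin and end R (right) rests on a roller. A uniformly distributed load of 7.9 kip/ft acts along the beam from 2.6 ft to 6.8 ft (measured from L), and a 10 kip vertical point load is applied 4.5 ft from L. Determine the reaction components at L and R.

Resultant of the distributed load: 7.9 × 4.2 = 33.18 kip at 4.7 ft from L.
Taking moments about L: R_y·8.3 − (7.9·4.2)·4.7 − 10·4.5 = 0 → R_y = 200.946/8.3 = 24.2104 ≈ 24.21 kip.
ΣF_y = 0: L_y + 24.2104 − 7.9·4.2 − 10 = 0 → L_y = 18.97 kip.
ΣF_x = 0: no horizontal applied forces, so L_x = 0.

L_x = 0, L_y = 18.97 kip, R_y = 24.21 kip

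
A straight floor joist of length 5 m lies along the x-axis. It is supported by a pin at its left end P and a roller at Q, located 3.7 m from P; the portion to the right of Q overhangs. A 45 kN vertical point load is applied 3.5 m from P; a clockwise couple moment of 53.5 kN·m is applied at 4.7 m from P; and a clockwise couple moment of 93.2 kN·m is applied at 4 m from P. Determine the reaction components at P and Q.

P_x = 0, P_y = -37.22 kN, Q_y = 82.22 kN

Taking moments about P: Q_y·3.7 − 45·3.5 − 53.5 − 93.2 = 0 → Q_y = 304.2/3.7 = 82.2162 ≈ 82.22 kN.
ΣF_y = 0: P_y + 82.2162 − 45 = 0 → P_y = -37.22 kN.
ΣF_x = 0: no horizontal applied forces, so P_x = 0.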